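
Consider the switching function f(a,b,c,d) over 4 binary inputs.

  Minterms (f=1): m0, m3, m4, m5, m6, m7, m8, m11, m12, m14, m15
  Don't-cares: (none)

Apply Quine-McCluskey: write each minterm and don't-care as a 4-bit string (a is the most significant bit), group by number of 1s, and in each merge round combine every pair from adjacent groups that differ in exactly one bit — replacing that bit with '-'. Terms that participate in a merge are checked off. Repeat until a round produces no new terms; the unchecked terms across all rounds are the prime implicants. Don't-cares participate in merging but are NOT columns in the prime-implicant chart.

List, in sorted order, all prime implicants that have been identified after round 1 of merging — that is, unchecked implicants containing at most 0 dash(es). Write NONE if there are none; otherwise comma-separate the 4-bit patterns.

NONE

size-2^0 implicants → 0000(✓)  0011(✓)  0100(✓)  0101(✓)  0110(✓)  0111(✓)  1000(✓)  1011(✓)  1100(✓)  1110(✓)  1111(✓)
size-2^1 implicants → -000(✓)  -011(✓)  -100(✓)  -110(✓)  -111(✓)  0-00(✓)  0-11(✓)  01-0(✓)  01-1(✓)  010-(✓)  011-(✓)  1-00(✓)  1-11(✓)  11-0(✓)  111-(✓)
size-2^2 implicants → --00  --11  -1-0  -11-  01--
Unchecked terms (primes): --00, --11, -1-0, -11-, 01--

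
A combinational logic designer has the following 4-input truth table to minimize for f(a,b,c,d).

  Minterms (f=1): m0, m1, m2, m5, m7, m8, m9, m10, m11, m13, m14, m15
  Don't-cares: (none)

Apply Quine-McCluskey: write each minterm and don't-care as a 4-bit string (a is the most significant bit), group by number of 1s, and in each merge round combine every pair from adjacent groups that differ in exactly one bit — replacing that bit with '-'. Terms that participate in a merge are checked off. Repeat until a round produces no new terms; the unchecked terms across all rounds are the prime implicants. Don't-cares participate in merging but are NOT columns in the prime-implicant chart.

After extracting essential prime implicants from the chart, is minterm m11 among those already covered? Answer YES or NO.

YES

Round 0: 0000✓ 0001✓ 0010✓ 0101✓ 0111✓ 1000✓ 1001✓ 1010✓ 1011✓ 1101✓ 1110✓ 1111✓
Round 1: -000✓ -001✓ -010✓ -101✓ -111✓ 0-01✓ 00-0✓ 000-✓ 01-1✓ 1-01✓ 1-10✓ 1-11✓ 10-0✓ 10-1✓ 100-✓ 101-✓ 11-1✓ 111-✓
Round 2: --01 -0-0 -00- -1-1 1--1 1-1- 10--
PIs = {--01, -0-0, -00-, -1-1, 1--1, 1-1-, 10--}
Coverage chart:
  m0: -0-0,-00-
  m1: --01,-00-
  m2: -0-0 ←essential
  m5: --01,-1-1
  m7: -1-1 ←essential
  m8: -0-0,-00-,10--
  m9: --01,-00-,1--1,10--
  m10: -0-0,1-1-,10--
  m11: 1--1,1-1-,10--
  m13: --01,-1-1,1--1
  m14: 1-1- ←essential
  m15: -1-1,1--1,1-1-
Essential: -0-0, -1-1, 1-1-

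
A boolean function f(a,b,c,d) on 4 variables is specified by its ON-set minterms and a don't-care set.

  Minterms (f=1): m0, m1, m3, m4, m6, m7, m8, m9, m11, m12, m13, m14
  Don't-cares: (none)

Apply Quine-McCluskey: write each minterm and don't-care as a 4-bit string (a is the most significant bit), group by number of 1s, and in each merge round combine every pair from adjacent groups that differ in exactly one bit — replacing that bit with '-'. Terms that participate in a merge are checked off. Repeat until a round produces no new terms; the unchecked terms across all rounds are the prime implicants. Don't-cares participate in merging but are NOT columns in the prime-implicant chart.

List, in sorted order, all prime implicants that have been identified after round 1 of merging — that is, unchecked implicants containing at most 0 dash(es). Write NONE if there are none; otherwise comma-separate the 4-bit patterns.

[col 0] 0000*, 0001*, 0011*, 0100*, 0110*, 0111*, 1000*, 1001*, 1011*, 1100*, 1101*, 1110*
[col 1] -000*, -001*, -011*, -100*, -110*, 0-00*, 0-11, 00-1*, 000-*, 01-0*, 011-, 1-00*, 1-01*, 10-1*, 100-*, 11-0*, 110-*
[col 2] --00, -0-1, -00-, -1-0, 1-0-
Prime implicants: --00, -0-1, -00-, -1-0, 0-11, 011-, 1-0-

NONE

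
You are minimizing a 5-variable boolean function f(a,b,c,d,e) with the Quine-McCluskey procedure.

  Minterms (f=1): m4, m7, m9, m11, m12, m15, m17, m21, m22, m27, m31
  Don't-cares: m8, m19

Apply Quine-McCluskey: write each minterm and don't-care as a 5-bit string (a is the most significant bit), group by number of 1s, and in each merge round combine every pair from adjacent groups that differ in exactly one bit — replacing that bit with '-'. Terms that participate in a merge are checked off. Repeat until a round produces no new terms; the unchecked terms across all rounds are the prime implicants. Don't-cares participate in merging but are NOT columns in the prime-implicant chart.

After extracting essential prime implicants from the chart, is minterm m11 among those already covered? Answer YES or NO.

YES

Round 0: 00100✓ 00111✓ 01000✓ 01001✓ 01011✓ 01100✓ 01111✓ 10001✓ 10011✓ 10101✓ 10110 11011✓ 11111✓
Round 1: -1011✓ -1111✓ 0-100 0-111 01-00 01-11✓ 010-1 0100- 1-011 10-01 100-1 11-11✓
Round 2: -1-11
PIs = {-1-11, 0-100, 0-111, 01-00, 010-1, 0100-, 1-011, 10-01, 100-1, 10110}
Coverage chart:
  m4: 0-100 ←essential
  m7: 0-111 ←essential
  m9: 010-1,0100-
  m11: -1-11,010-1
  m12: 0-100,01-00
  m15: -1-11,0-111
  m17: 10-01,100-1
  m21: 10-01 ←essential
  m22: 10110 ←essential
  m27: -1-11,1-011
  m31: -1-11 ←essential
Essential: -1-11, 0-100, 0-111, 10-01, 10110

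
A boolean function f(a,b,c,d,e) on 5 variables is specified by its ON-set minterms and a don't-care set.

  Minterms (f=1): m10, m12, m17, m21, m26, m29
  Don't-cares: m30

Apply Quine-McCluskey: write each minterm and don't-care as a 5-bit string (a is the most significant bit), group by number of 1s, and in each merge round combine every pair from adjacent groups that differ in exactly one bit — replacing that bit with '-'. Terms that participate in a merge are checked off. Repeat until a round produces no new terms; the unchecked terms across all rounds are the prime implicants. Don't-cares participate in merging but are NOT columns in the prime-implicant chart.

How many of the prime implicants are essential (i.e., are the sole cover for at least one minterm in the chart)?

4

[col 0] 01010*, 01100, 10001*, 10101*, 11010*, 11101*, 11110*
[col 1] -1010, 1-101, 10-01, 11-10
Prime implicants: -1010, 01100, 1-101, 10-01, 11-10
PI chart (minterm → PIs covering it):
  10 | -1010  (sole → essential)
  12 | 01100  (sole → essential)
  17 | 10-01  (sole → essential)
  21 | 1-101,10-01
  26 | -1010,11-10
  29 | 1-101  (sole → essential)
Essential prime implicants: -1010, 01100, 1-101, 10-01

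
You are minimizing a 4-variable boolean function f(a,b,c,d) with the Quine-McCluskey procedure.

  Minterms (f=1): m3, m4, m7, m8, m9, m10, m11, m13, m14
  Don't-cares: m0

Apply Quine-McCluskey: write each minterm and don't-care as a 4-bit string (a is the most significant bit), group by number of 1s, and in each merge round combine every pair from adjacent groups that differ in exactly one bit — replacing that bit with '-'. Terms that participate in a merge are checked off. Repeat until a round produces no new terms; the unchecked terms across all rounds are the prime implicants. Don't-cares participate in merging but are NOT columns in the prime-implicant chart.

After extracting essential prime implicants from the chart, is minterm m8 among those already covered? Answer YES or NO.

NO

[col 0] 0000*, 0011*, 0100*, 0111*, 1000*, 1001*, 1010*, 1011*, 1101*, 1110*
[col 1] -000, -011, 0-00, 0-11, 1-01, 1-10, 10-0*, 10-1*, 100-*, 101-*
[col 2] 10--
Prime implicants: -000, -011, 0-00, 0-11, 1-01, 1-10, 10--
PI chart (minterm → PIs covering it):
  3 | -011,0-11
  4 | 0-00  (sole → essential)
  7 | 0-11  (sole → essential)
  8 | -000,10--
  9 | 1-01,10--
  10 | 1-10,10--
  11 | -011,10--
  13 | 1-01  (sole → essential)
  14 | 1-10  (sole → essential)
Essential prime implicants: 0-00, 0-11, 1-01, 1-10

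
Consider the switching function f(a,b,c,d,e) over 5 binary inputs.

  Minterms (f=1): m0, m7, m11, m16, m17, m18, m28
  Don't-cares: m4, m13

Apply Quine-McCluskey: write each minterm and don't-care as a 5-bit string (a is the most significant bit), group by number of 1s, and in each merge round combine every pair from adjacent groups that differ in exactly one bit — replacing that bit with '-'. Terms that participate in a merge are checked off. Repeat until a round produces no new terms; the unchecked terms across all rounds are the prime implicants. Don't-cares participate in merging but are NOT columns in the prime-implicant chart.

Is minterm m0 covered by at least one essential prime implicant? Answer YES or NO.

NO

size-2^0 implicants → 00000(✓)  00100(✓)  00111  01011  01101  10000(✓)  10001(✓)  10010(✓)  11100
size-2^1 implicants → -0000  00-00  100-0  1000-
Unchecked terms (primes): -0000, 00-00, 00111, 01011, 01101, 100-0, 1000-, 11100
Minterm coverage:
  m0 ⊆ -0000,00-00
  m7 ⊆ 00111 [E]
  m11 ⊆ 01011 [E]
  m16 ⊆ -0000,100-0,1000-
  m17 ⊆ 1000- [E]
  m18 ⊆ 100-0 [E]
  m28 ⊆ 11100 [E]
E = {00111, 01011, 100-0, 1000-, 11100}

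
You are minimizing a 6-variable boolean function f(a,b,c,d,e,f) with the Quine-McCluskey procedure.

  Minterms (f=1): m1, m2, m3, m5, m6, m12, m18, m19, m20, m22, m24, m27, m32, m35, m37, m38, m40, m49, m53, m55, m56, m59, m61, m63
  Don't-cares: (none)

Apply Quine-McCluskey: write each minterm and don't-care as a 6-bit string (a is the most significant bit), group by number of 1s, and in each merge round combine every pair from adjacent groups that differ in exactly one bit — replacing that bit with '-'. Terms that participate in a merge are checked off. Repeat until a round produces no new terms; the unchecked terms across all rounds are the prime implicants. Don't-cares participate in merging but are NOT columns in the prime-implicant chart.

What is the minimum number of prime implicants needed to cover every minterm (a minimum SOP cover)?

12

size-2^0 implicants → 000001(✓)  000010(✓)  000011(✓)  000101(✓)  000110(✓)  001100  010010(✓)  010011(✓)  010100(✓)  010110(✓)  011000(✓)  011011(✓)  100000(✓)  100011(✓)  100101(✓)  100110(✓)  101000(✓)  110001(✓)  110101(✓)  110111(✓)  111000(✓)  111011(✓)  111101(✓)  111111(✓)
size-2^1 implicants → -00011  -00101  -00110  -11000  -11011  0-0010(✓)  0-0011(✓)  0-0110(✓)  000-01  000-10(✓)  0000-1  00001-(✓)  01-011  010-10(✓)  01001-(✓)  0101-0  1-0101  1-1000  10-000  11-101(✓)  11-111(✓)  110-01  1101-1(✓)  111-11  1111-1(✓)
size-2^2 implicants → 0-0-10  0-001-  11-1-1
Unchecked terms (primes): -00011, -00101, -00110, -11000, -11011, 0-0-10, 0-001-, 000-01, 0000-1, 001100, 01-011, 0101-0, 1-0101, 1-1000, 10-000, 11-1-1, 110-01, 111-11
Minterm coverage:
  m1 ⊆ 000-01,0000-1
  m2 ⊆ 0-0-10,0-001-
  m3 ⊆ -00011,0-001-,0000-1
  m5 ⊆ -00101,000-01
  m6 ⊆ -00110,0-0-10
  m12 ⊆ 001100 [E]
  m18 ⊆ 0-0-10,0-001-
  m19 ⊆ 0-001-,01-011
  m20 ⊆ 0101-0 [E]
  m22 ⊆ 0-0-10,0101-0
  m24 ⊆ -11000 [E]
  m27 ⊆ -11011,01-011
  m32 ⊆ 10-000 [E]
  m35 ⊆ -00011 [E]
  m37 ⊆ -00101,1-0101
  m38 ⊆ -00110 [E]
  m40 ⊆ 1-1000,10-000
  m49 ⊆ 110-01 [E]
  m53 ⊆ 1-0101,11-1-1,110-01
  m55 ⊆ 11-1-1 [E]
  m56 ⊆ -11000,1-1000
  m59 ⊆ -11011,111-11
  m61 ⊆ 11-1-1 [E]
  m63 ⊆ 11-1-1,111-11
E = {-00011, -00110, -11000, 001100, 0101-0, 10-000, 11-1-1, 110-01}
Petrick residual → -00101, -11011, 0-001-, 000-01
Cover = b'c'd'ef + b'c'de'f + b'c'def' + bcd'e'f' + bcd'ef + a'c'd'e + a'b'c'e'f + a'b'cde'f' + a'bc'df' + ab'd'e'f' + abdf + abc'e'f  |cover|=12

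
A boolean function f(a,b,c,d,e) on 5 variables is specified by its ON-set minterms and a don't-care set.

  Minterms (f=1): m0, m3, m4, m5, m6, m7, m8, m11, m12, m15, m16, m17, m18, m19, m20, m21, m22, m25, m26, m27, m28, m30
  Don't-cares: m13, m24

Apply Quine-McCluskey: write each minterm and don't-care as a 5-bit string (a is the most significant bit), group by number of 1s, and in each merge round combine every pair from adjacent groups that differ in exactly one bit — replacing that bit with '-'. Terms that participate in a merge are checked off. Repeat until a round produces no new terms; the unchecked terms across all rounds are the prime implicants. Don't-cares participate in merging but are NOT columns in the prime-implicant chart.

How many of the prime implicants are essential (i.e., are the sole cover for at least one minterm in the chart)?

[col 0] 00000*, 00011*, 00100*, 00101*, 00110*, 00111*, 01000*, 01011*, 01100*, 01101*, 01111*, 10000*, 10001*, 10010*, 10011*, 10100*, 10101*, 10110*, 11000*, 11001*, 11010*, 11011*, 11100*, 11110*
[col 1] -0000*, -0011*, -0100*, -0101*, -0110*, -1000*, -1011*, -1100*, 0-000*, 0-011*, 0-100*, 0-101*, 0-111*, 00-00*, 00-11*, 001-0*, 001-1*, 0010-*, 0011-*, 01-00*, 01-11*, 011-1*, 0110-*, 1-000*, 1-001*, 1-010*, 1-011*, 1-100*, 1-110*, 10-00*, 10-01*, 10-10*, 100-0*, 100-1*, 1000-*, 1001-*, 101-0*, 1010-*, 11-00*, 11-10*, 110-0*, 110-1*, 1100-*, 1101-*, 111-0*
[col 2] --000*, --011, --100*, -0-00*, -01-0, -010-, -1-00*, 0--00*, 0--11, 0-1-1, 0-10-, 001--, 1--00*, 1--10*, 1-0-0*, 1-0-1*, 1-00-*, 1-01-*, 1-1-0*, 10--0*, 10-0-, 100--*, 11--0*, 110--*
[col 3] ---00, 1---0, 1-0--
Prime implicants: ---00, --011, -01-0, -010-, 0--11, 0-1-1, 0-10-, 001--, 1---0, 1-0--, 10-0-
PI chart (minterm → PIs covering it):
  0 | ---00  (sole → essential)
  3 | --011,0--11
  4 | ---00,-01-0,-010-,0-10-,001--
  5 | -010-,0-1-1,0-10-,001--
  6 | -01-0,001--
  7 | 0--11,0-1-1,001--
  8 | ---00  (sole → essential)
  11 | --011,0--11
  12 | ---00,0-10-
  15 | 0--11,0-1-1
  16 | ---00,1---0,1-0--,10-0-
  17 | 1-0--,10-0-
  18 | 1---0,1-0--
  19 | --011,1-0--
  20 | ---00,-01-0,-010-,1---0,10-0-
  21 | -010-,10-0-
  22 | -01-0,1---0
  25 | 1-0--  (sole → essential)
  26 | 1---0,1-0--
  27 | --011,1-0--
  28 | ---00,1---0
  30 | 1---0  (sole → essential)
Essential prime implicants: ---00, 1---0, 1-0--

3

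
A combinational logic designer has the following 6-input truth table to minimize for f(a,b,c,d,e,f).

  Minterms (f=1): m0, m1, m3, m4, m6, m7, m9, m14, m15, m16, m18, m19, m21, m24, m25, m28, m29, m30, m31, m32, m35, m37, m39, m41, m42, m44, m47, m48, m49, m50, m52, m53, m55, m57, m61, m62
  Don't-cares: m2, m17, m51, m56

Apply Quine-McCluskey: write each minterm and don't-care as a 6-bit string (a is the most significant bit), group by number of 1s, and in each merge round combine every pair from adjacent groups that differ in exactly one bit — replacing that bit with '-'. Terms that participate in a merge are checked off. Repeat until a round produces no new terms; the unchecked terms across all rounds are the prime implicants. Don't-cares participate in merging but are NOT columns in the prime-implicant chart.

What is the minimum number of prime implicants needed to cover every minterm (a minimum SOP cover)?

15

Round 0: 000000✓ 000001✓ 000010✓ 000011✓ 000100✓ 000110✓ 000111✓ 001001✓ 001110✓ 001111✓ 010000✓ 010001✓ 010010✓ 010011✓ 010101✓ 011000✓ 011001✓ 011100✓ 011101✓ 011110✓ 011111✓ 100000✓ 100011✓ 100101✓ 100111✓ 101001✓ 101010 101100 101111✓ 110000✓ 110001✓ 110010✓ 110011✓ 110100✓ 110101✓ 110111✓ 111000✓ 111001✓ 111101✓ 111110✓
Round 1: -00000✓ -00011✓ -00111✓ -01001✓ -01111✓ -10000✓ -10001✓ -10010✓ -10011✓ -10101✓ -11000✓ -11001✓ -11101✓ -11110 0-0000✓ 0-0001✓ 0-0010✓ 0-0011✓ 0-1001✓ 0-1110✓ 0-1111✓ 00-001✓ 00-110✓ 00-111✓ 000-00✓ 000-10✓ 000-11✓ 0000-0✓ 0000-1✓ 00000-✓ 00001-✓ 0001-0✓ 00011-✓ 00111-✓ 01-000✓ 01-001✓ 01-101✓ 010-01✓ 0100-0✓ 0100-1✓ 01000-✓ 01001-✓ 011-00✓ 011-01✓ 01100-✓ 0111-0✓ 0111-1✓ 01110-✓ 01111-✓ 1-0000✓ 1-0011✓ 1-0101✓ 1-0111✓ 1-1001✓ 10-111✓ 100-11✓ 1001-1✓ 11-000✓ 11-001✓ 11-101✓ 110-00✓ 110-01✓ 110-11✓ 1100-0✓ 1100-1✓ 11000-✓ 11001-✓ 1101-1✓ 11010-✓ 111-01✓ 11100-✓
Round 2: --0000 --0011 --1001 -0-111 -00-11 -1-000✓ -1-001✓ -1-101✓ -10-01✓ -100-0✓ -100-1✓ -1000-✓ -1001-✓ -11-01✓ -1100-✓ 0--001 0-00-0✓ 0-00-1✓ 0-000-✓ 0-001-✓ 0-111- 00-11- 000--0 000-1- 0000--✓ 01--01✓ 01-00-✓ 0100--✓ 011-0- 0111-- 1-0-11 1-01-1 11--01✓ 11-00-✓ 110--1 110-0- 1100--✓
Round 3: -1--01 -1-00- -100-- 0-00--
PIs = {--0000, --0011, --1001, -0-111, -00-11, -1--01, -1-00-, -100--, -11110, 0--001, 0-00--, 0-111-, 00-11-, 000--0, 000-1-, 011-0-, 0111--, 1-0-11, 1-01-1, 101010, 101100, 110--1, 110-0-}
Coverage chart:
  m0: --0000,0-00--,000--0
  m1: 0--001,0-00--
  m3: --0011,-00-11,0-00--,000-1-
  m4: 000--0 ←essential
  m6: 00-11-,000--0,000-1-
  m7: -0-111,-00-11,00-11-,000-1-
  m9: --1001,0--001
  m14: 0-111-,00-11-
  m15: -0-111,0-111-,00-11-
  m16: --0000,-1-00-,-100--,0-00--
  m18: -100--,0-00--
  m19: --0011,-100--,0-00--
  m21: -1--01 ←essential
  m24: -1-00-,011-0-
  m25: --1001,-1--01,-1-00-,0--001,011-0-
  m28: 011-0-,0111--
  m29: -1--01,011-0-,0111--
  m30: -11110,0-111-,0111--
  m31: 0-111-,0111--
  m32: --0000 ←essential
  m35: --0011,-00-11,1-0-11
  m37: 1-01-1 ←essential
  m39: -0-111,-00-11,1-0-11,1-01-1
  m41: --1001 ←essential
  m42: 101010 ←essential
  m44: 101100 ←essential
  m47: -0-111 ←essential
  m48: --0000,-1-00-,-100--,110-0-
  m49: -1--01,-1-00-,-100--,110--1,110-0-
  m50: -100-- ←essential
  m52: 110-0- ←essential
  m53: -1--01,1-01-1,110--1,110-0-
  m55: 1-0-11,1-01-1,110--1
  m57: --1001,-1--01,-1-00-
  m61: -1--01 ←essential
  m62: -11110 ←essential
Essential: --0000, --1001, -0-111, -1--01, -100--, -11110, 000--0, 1-01-1, 101010, 101100, 110-0-
Petrick residual → --0011, 0--001, 0-111-, 011-0-
Min cover (15 terms): c'd'e'f' + c'd'ef + cd'e'f + b'def + be'f + bc'd' + bcdef' + a'd'e'f + a'cde + a'b'c'f' + a'bce' + ac'df + ab'cd'ef' + ab'cde'f' + abc'e'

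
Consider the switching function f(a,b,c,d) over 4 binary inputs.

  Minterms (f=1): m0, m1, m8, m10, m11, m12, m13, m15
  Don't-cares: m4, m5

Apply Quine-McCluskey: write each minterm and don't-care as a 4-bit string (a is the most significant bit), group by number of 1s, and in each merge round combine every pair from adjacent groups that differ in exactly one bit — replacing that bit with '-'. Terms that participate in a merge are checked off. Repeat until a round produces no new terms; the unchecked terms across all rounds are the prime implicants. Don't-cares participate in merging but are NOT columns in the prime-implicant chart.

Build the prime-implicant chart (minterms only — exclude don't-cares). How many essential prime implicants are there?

[col 0] 0000*, 0001*, 0100*, 0101*, 1000*, 1010*, 1011*, 1100*, 1101*, 1111*
[col 1] -000*, -100*, -101*, 0-00*, 0-01*, 000-*, 010-*, 1-00*, 1-11, 10-0, 101-, 11-1, 110-*
[col 2] --00, -10-, 0-0-
Prime implicants: --00, -10-, 0-0-, 1-11, 10-0, 101-, 11-1
PI chart (minterm → PIs covering it):
  0 | --00,0-0-
  1 | 0-0-  (sole → essential)
  8 | --00,10-0
  10 | 10-0,101-
  11 | 1-11,101-
  12 | --00,-10-
  13 | -10-,11-1
  15 | 1-11,11-1
Essential prime implicants: 0-0-

1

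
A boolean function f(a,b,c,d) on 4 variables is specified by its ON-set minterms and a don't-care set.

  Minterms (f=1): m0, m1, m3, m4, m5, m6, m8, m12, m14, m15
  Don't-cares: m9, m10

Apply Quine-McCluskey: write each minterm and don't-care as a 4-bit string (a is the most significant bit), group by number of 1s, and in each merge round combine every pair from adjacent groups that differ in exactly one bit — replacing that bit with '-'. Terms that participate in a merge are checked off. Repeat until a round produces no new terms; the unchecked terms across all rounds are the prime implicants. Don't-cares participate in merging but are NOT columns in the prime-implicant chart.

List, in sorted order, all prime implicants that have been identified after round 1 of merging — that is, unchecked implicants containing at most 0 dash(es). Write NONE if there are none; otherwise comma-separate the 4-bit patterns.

[col 0] 0000*, 0001*, 0011*, 0100*, 0101*, 0110*, 1000*, 1001*, 1010*, 1100*, 1110*, 1111*
[col 1] -000*, -001*, -100*, -110*, 0-00*, 0-01*, 00-1, 000-*, 01-0*, 010-*, 1-00*, 1-10*, 10-0*, 100-*, 11-0*, 111-
[col 2] --00, -00-, -1-0, 0-0-, 1--0
Prime implicants: --00, -00-, -1-0, 0-0-, 00-1, 1--0, 111-

NONE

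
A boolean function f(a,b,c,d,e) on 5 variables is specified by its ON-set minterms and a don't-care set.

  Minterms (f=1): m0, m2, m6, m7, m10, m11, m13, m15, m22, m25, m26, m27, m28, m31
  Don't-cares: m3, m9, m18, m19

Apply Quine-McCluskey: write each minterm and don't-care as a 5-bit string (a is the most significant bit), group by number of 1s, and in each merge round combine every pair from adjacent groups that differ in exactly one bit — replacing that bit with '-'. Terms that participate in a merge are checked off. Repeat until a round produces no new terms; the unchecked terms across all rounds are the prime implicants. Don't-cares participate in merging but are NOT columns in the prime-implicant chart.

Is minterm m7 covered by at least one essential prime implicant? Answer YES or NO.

Round 0: 00000✓ 00010✓ 00011✓ 00110✓ 00111✓ 01001✓ 01010✓ 01011✓ 01101✓ 01111✓ 10010✓ 10011✓ 10110✓ 11001✓ 11010✓ 11011✓ 11100 11111✓
Round 1: -0010✓ -0011✓ -0110✓ -1001✓ -1010✓ -1011✓ -1111✓ 0-010✓ 0-011✓ 0-111✓ 00-10✓ 00-11✓ 000-0 0001-✓ 0011-✓ 01-01✓ 01-11✓ 010-1✓ 0101-✓ 011-1✓ 1-010✓ 1-011✓ 10-10✓ 1001-✓ 11-11✓ 110-1✓ 1101-✓
Round 2: --010✓ --011✓ -0-10 -001-✓ -1-11 -10-1 -101-✓ 0--11 0-01-✓ 00-1- 01--1 1-01-✓
Round 3: --01-
PIs = {--01-, -0-10, -1-11, -10-1, 0--11, 00-1-, 000-0, 01--1, 11100}
Coverage chart:
  m0: 000-0 ←essential
  m2: --01-,-0-10,00-1-,000-0
  m6: -0-10,00-1-
  m7: 0--11,00-1-
  m10: --01- ←essential
  m11: --01-,-1-11,-10-1,0--11,01--1
  m13: 01--1 ←essential
  m15: -1-11,0--11,01--1
  m22: -0-10 ←essential
  m25: -10-1 ←essential
  m26: --01- ←essential
  m27: --01-,-1-11,-10-1
  m28: 11100 ←essential
  m31: -1-11 ←essential
Essential: --01-, -0-10, -1-11, -10-1, 000-0, 01--1, 11100

NO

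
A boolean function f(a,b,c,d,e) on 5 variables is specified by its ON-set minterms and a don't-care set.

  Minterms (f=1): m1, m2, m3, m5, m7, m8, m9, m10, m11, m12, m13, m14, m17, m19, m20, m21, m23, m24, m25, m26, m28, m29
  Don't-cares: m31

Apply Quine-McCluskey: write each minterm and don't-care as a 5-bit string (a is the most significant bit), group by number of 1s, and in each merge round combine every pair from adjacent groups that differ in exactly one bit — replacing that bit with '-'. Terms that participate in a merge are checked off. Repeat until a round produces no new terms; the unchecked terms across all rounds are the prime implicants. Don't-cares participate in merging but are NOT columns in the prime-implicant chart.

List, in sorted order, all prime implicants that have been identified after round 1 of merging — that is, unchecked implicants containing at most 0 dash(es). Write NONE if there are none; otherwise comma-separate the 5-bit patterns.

NONE

[col 0] 00001*, 00010*, 00011*, 00101*, 00111*, 01000*, 01001*, 01010*, 01011*, 01100*, 01101*, 01110*, 10001*, 10011*, 10100*, 10101*, 10111*, 11000*, 11001*, 11010*, 11100*, 11101*, 11111*
[col 1] -0001*, -0011*, -0101*, -0111*, -1000*, -1001*, -1010*, -1100*, -1101*, 0-001*, 0-010*, 0-011*, 0-101*, 00-01*, 00-11*, 000-1*, 0001-*, 001-1*, 01-00*, 01-01*, 01-10*, 010-0*, 010-1*, 0100-*, 0101-*, 011-0*, 0110-*, 1-001*, 1-100*, 1-101*, 1-111*, 10-01*, 10-11*, 100-1*, 101-1*, 1010-*, 11-00*, 11-01*, 110-0*, 1100-*, 111-1*, 1110-*
[col 2] --001*, --101*, -0-01*, -0-11*, -00-1*, -01-1*, -1-00*, -1-01*, -10-0, -100-*, -110-*, 0--01*, 0-0-1, 0-01-, 00--1*, 01--0, 01-0-*, 010--, 1--01*, 1-1-1, 1-10-, 10--1*, 11-0-*
[col 3] ---01, -0--1, -1-0-
Prime implicants: ---01, -0--1, -1-0-, -10-0, 0-0-1, 0-01-, 01--0, 010--, 1-1-1, 1-10-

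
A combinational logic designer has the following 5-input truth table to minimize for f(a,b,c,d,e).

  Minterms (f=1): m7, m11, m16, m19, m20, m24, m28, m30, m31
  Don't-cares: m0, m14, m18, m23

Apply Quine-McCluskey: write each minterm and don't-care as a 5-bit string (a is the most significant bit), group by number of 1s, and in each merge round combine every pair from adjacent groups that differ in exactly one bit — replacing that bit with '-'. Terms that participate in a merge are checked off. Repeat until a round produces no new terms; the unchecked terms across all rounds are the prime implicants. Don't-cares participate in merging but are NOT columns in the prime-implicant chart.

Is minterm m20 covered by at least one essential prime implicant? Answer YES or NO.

[col 0] 00000*, 00111*, 01011, 01110*, 10000*, 10010*, 10011*, 10100*, 10111*, 11000*, 11100*, 11110*, 11111*
[col 1] -0000, -0111, -1110, 1-000*, 1-100*, 1-111, 10-00*, 10-11, 100-0, 1001-, 11-00*, 111-0, 1111-
[col 2] 1--00
Prime implicants: -0000, -0111, -1110, 01011, 1--00, 1-111, 10-11, 100-0, 1001-, 111-0, 1111-
PI chart (minterm → PIs covering it):
  7 | -0111  (sole → essential)
  11 | 01011  (sole → essential)
  16 | -0000,1--00,100-0
  19 | 10-11,1001-
  20 | 1--00  (sole → essential)
  24 | 1--00  (sole → essential)
  28 | 1--00,111-0
  30 | -1110,111-0,1111-
  31 | 1-111,1111-
Essential prime implicants: -0111, 01011, 1--00

YES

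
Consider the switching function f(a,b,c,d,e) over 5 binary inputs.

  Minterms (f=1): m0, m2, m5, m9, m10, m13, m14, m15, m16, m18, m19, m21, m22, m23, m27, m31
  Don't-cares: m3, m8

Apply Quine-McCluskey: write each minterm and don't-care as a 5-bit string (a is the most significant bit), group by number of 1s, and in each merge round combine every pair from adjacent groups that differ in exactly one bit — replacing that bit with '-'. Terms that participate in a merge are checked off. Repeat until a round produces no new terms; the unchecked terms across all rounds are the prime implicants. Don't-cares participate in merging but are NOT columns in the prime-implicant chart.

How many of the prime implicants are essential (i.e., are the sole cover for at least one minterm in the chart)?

3

Round 0: 00000✓ 00010✓ 00011✓ 00101✓ 01000✓ 01001✓ 01010✓ 01101✓ 01110✓ 01111✓ 10000✓ 10010✓ 10011✓ 10101✓ 10110✓ 10111✓ 11011✓ 11111✓
Round 1: -0000✓ -0010✓ -0011✓ -0101 -1111 0-000✓ 0-010✓ 0-101 000-0✓ 0001-✓ 01-01 01-10 010-0✓ 0100- 011-1 0111- 1-011✓ 1-111✓ 10-10✓ 10-11✓ 100-0✓ 1001-✓ 101-1 1011-✓ 11-11✓
Round 2: -00-0 -001- 0-0-0 1--11 10-1-
PIs = {-00-0, -001-, -0101, -1111, 0-0-0, 0-101, 01-01, 01-10, 0100-, 011-1, 0111-, 1--11, 10-1-, 101-1}
Coverage chart:
  m0: -00-0,0-0-0
  m2: -00-0,-001-,0-0-0
  m5: -0101,0-101
  m9: 01-01,0100-
  m10: 0-0-0,01-10
  m13: 0-101,01-01,011-1
  m14: 01-10,0111-
  m15: -1111,011-1,0111-
  m16: -00-0 ←essential
  m18: -00-0,-001-,10-1-
  m19: -001-,1--11,10-1-
  m21: -0101,101-1
  m22: 10-1- ←essential
  m23: 1--11,10-1-,101-1
  m27: 1--11 ←essential
  m31: -1111,1--11
Essential: -00-0, 1--11, 10-1-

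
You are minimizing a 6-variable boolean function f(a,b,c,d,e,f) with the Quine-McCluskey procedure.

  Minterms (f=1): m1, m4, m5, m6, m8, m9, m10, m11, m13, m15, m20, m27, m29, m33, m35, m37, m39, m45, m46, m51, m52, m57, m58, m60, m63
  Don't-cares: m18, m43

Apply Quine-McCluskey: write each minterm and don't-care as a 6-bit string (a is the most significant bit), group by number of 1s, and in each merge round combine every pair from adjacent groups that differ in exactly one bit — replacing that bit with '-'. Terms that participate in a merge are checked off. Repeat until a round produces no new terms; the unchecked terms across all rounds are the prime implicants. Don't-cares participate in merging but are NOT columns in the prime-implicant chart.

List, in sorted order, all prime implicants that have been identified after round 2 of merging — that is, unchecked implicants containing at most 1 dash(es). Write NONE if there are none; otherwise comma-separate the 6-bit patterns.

Round 0: 000001✓ 000100✓ 000101✓ 000110✓ 001000✓ 001001✓ 001010✓ 001011✓ 001101✓ 001111✓ 010010 010100✓ 011011✓ 011101✓ 100001✓ 100011✓ 100101✓ 100111✓ 101011✓ 101101✓ 101110 110011✓ 110100✓ 111001 111010 111100✓ 111111
Round 1: -00001✓ -00101✓ -01011 -01101✓ -10100 0-0100 0-1011 0-1101 00-001✓ 00-101✓ 000-01✓ 0001-0 00010- 001-01✓ 001-11✓ 0010-0✓ 0010-1✓ 00100-✓ 00101-✓ 0011-1✓ 1-0011 10-011 10-101✓ 100-01✓ 100-11✓ 1000-1✓ 1001-1✓ 11-100
Round 2: -0-101 -00-01 00--01 001--1 0010-- 100--1
PIs = {-0-101, -00-01, -01011, -10100, 0-0100, 0-1011, 0-1101, 00--01, 0001-0, 00010-, 001--1, 0010--, 010010, 1-0011, 10-011, 100--1, 101110, 11-100, 111001, 111010, 111111}

-01011, -10100, 0-0100, 0-1011, 0-1101, 0001-0, 00010-, 010010, 1-0011, 10-011, 101110, 11-100, 111001, 111010, 111111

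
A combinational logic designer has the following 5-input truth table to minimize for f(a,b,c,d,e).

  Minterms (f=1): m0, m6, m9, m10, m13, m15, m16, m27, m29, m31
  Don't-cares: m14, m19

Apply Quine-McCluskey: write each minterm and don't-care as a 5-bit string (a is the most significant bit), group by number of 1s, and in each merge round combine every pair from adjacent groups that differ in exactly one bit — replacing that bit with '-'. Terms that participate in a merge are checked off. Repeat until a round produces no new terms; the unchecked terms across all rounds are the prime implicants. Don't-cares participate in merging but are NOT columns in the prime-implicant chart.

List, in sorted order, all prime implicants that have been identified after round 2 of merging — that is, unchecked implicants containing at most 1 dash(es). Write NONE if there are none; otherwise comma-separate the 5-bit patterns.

-0000, 0-110, 01-01, 01-10, 0111-, 1-011, 11-11

size-2^0 implicants → 00000(✓)  00110(✓)  01001(✓)  01010(✓)  01101(✓)  01110(✓)  01111(✓)  10000(✓)  10011(✓)  11011(✓)  11101(✓)  11111(✓)
size-2^1 implicants → -0000  -1101(✓)  -1111(✓)  0-110  01-01  01-10  011-1(✓)  0111-  1-011  11-11  111-1(✓)
size-2^2 implicants → -11-1
Unchecked terms (primes): -0000, -11-1, 0-110, 01-01, 01-10, 0111-, 1-011, 11-11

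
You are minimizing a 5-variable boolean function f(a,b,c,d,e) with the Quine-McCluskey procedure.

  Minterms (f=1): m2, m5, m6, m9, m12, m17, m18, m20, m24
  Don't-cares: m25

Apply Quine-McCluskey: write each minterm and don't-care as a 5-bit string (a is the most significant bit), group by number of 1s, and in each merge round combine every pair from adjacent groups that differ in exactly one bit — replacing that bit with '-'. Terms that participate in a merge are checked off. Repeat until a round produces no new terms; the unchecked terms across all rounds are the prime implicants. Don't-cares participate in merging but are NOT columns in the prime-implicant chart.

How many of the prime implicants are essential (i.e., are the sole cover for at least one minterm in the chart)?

size-2^0 implicants → 00010(✓)  00101  00110(✓)  01001(✓)  01100  10001(✓)  10010(✓)  10100  11000(✓)  11001(✓)
size-2^1 implicants → -0010  -1001  00-10  1-001  1100-
Unchecked terms (primes): -0010, -1001, 00-10, 00101, 01100, 1-001, 10100, 1100-
Minterm coverage:
  m2 ⊆ -0010,00-10
  m5 ⊆ 00101 [E]
  m6 ⊆ 00-10 [E]
  m9 ⊆ -1001 [E]
  m12 ⊆ 01100 [E]
  m17 ⊆ 1-001 [E]
  m18 ⊆ -0010 [E]
  m20 ⊆ 10100 [E]
  m24 ⊆ 1100- [E]
E = {-0010, -1001, 00-10, 00101, 01100, 1-001, 10100, 1100-}

8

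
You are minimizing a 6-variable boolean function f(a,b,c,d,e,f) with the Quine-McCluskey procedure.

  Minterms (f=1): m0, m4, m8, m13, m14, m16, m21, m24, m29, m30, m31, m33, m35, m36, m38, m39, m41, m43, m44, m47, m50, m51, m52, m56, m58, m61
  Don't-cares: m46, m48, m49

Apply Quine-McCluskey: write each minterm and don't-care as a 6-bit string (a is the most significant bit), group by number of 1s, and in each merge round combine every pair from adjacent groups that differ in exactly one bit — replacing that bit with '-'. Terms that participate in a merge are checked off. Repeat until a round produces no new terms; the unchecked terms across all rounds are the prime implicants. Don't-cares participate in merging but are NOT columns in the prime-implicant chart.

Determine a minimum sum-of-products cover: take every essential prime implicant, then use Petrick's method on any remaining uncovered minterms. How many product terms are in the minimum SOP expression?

Round 0: 000000✓ 000100✓ 001000✓ 001101✓ 001110✓ 010000✓ 010101✓ 011000✓ 011101✓ 011110✓ 011111✓ 100001✓ 100011✓ 100100✓ 100110✓ 100111✓ 101001✓ 101011✓ 101100✓ 101110✓ 101111✓ 110000✓ 110001✓ 110010✓ 110011✓ 110100✓ 111000✓ 111010✓ 111101✓
Round 1: -00100 -01110 -10000✓ -11000✓ -11101 0-0000✓ 0-1000✓ 0-1101 0-1110 00-000✓ 000-00 01-000✓ 01-101 0111-1 01111- 1-0001✓ 1-0011✓ 1-0100 10-001✓ 10-011✓ 10-100✓ 10-110✓ 10-111✓ 100-11✓ 1000-1✓ 1001-0✓ 10011-✓ 101-11✓ 1010-1✓ 1011-0✓ 10111-✓ 11-000✓ 11-010✓ 110-00 1100-0✓ 1100-1✓ 11000-✓ 11001-✓ 1110-0✓
Round 2: -1-000 0--000 1-00-1 10--11 10-0-1 10-1-0 10-11- 11-0-0 1100--
PIs = {-00100, -01110, -1-000, -11101, 0--000, 0-1101, 0-1110, 000-00, 01-101, 0111-1, 01111-, 1-00-1, 1-0100, 10--11, 10-0-1, 10-1-0, 10-11-, 11-0-0, 110-00, 1100--}
Coverage chart:
  m0: 0--000,000-00
  m4: -00100,000-00
  m8: 0--000 ←essential
  m13: 0-1101 ←essential
  m14: -01110,0-1110
  m16: -1-000,0--000
  m21: 01-101 ←essential
  m24: -1-000,0--000
  m29: -11101,0-1101,01-101,0111-1
  m30: 0-1110,01111-
  m31: 0111-1,01111-
  m33: 1-00-1,10-0-1
  m35: 1-00-1,10--11,10-0-1
  m36: -00100,1-0100,10-1-0
  m38: 10-1-0,10-11-
  m39: 10--11,10-11-
  m41: 10-0-1 ←essential
  m43: 10--11,10-0-1
  m44: 10-1-0 ←essential
  m47: 10--11,10-11-
  m50: 11-0-0,1100--
  m51: 1-00-1,1100--
  m52: 1-0100,110-00
  m56: -1-000,11-0-0
  m58: 11-0-0 ←essential
  m61: -11101 ←essential
Essential: -11101, 0--000, 0-1101, 01-101, 10-0-1, 10-1-0, 11-0-0
Petrick residual → -00100, -01110, 01111-, 1-00-1, 1-0100, 10--11
Min cover (13 terms): b'c'de'f' + b'cdef' + bcde'f + a'd'e'f' + a'cde'f + a'bde'f + a'bcde + ac'd'f + ac'de'f' + ab'ef + ab'd'f + ab'df' + abd'f'

13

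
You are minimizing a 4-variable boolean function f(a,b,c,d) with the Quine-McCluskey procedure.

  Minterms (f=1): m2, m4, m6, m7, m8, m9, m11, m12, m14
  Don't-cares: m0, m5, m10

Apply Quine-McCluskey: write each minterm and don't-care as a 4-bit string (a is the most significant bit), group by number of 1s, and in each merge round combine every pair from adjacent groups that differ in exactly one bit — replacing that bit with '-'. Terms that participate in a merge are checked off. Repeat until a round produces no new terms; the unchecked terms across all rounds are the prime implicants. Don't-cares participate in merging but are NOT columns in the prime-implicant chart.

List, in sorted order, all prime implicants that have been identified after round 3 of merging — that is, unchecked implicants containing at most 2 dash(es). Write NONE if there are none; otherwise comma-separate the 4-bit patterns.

01--, 10--

[col 0] 0000*, 0010*, 0100*, 0101*, 0110*, 0111*, 1000*, 1001*, 1010*, 1011*, 1100*, 1110*
[col 1] -000*, -010*, -100*, -110*, 0-00*, 0-10*, 00-0*, 01-0*, 01-1*, 010-*, 011-*, 1-00*, 1-10*, 10-0*, 10-1*, 100-*, 101-*, 11-0*
[col 2] --00*, --10*, -0-0*, -1-0*, 0--0*, 01--, 1--0*, 10--
[col 3] ---0
Prime implicants: ---0, 01--, 10--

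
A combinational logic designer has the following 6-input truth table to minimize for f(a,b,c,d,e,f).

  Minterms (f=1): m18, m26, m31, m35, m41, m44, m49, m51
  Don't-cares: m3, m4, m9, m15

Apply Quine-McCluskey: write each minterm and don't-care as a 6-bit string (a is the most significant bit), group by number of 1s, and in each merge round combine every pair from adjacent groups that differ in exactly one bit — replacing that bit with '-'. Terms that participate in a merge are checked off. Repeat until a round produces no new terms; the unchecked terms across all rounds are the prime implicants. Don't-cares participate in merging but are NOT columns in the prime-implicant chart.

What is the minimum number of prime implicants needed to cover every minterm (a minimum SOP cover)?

size-2^0 implicants → 000011(✓)  000100  001001(✓)  001111(✓)  010010(✓)  011010(✓)  011111(✓)  100011(✓)  101001(✓)  101100  110001(✓)  110011(✓)
size-2^1 implicants → -00011  -01001  0-1111  01-010  1-0011  1100-1
Unchecked terms (primes): -00011, -01001, 0-1111, 000100, 01-010, 1-0011, 101100, 1100-1
Minterm coverage:
  m18 ⊆ 01-010 [E]
  m26 ⊆ 01-010 [E]
  m31 ⊆ 0-1111 [E]
  m35 ⊆ -00011,1-0011
  m41 ⊆ -01001 [E]
  m44 ⊆ 101100 [E]
  m49 ⊆ 1100-1 [E]
  m51 ⊆ 1-0011,1100-1
E = {-01001, 0-1111, 01-010, 101100, 1100-1}
Petrick residual → -00011
Cover = b'c'd'ef + b'cd'e'f + a'cdef + a'bd'ef' + ab'cde'f' + abc'd'f  |cover|=6

6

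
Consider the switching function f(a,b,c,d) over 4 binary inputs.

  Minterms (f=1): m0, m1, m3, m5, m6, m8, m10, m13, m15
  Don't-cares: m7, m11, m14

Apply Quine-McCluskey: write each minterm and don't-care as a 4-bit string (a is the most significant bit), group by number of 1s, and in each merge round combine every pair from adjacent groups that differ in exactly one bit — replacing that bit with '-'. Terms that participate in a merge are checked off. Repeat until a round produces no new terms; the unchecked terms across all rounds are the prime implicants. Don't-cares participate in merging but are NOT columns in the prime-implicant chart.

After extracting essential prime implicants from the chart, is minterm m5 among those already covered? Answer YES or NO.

size-2^0 implicants → 0000(✓)  0001(✓)  0011(✓)  0101(✓)  0110(✓)  0111(✓)  1000(✓)  1010(✓)  1011(✓)  1101(✓)  1110(✓)  1111(✓)
size-2^1 implicants → -000  -011(✓)  -101(✓)  -110(✓)  -111(✓)  0-01(✓)  0-11(✓)  00-1(✓)  000-  01-1(✓)  011-(✓)  1-10(✓)  1-11(✓)  10-0  101-(✓)  11-1(✓)  111-(✓)
size-2^2 implicants → --11  -1-1  -11-  0--1  1-1-
Unchecked terms (primes): --11, -000, -1-1, -11-, 0--1, 000-, 1-1-, 10-0
Minterm coverage:
  m0 ⊆ -000,000-
  m1 ⊆ 0--1,000-
  m3 ⊆ --11,0--1
  m5 ⊆ -1-1,0--1
  m6 ⊆ -11- [E]
  m8 ⊆ -000,10-0
  m10 ⊆ 1-1-,10-0
  m13 ⊆ -1-1 [E]
  m15 ⊆ --11,-1-1,-11-,1-1-
E = {-1-1, -11-}

YES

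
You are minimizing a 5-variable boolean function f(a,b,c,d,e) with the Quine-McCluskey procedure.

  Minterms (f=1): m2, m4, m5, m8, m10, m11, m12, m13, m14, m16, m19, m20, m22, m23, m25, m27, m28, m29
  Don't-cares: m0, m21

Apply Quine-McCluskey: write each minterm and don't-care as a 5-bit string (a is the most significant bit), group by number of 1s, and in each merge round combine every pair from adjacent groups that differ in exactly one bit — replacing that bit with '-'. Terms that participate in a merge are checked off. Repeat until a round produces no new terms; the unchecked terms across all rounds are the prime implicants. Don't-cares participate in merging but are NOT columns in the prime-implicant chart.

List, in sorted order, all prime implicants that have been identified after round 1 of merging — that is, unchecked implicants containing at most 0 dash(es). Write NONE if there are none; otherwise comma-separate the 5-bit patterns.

Round 0: 00000✓ 00010✓ 00100✓ 00101✓ 01000✓ 01010✓ 01011✓ 01100✓ 01101✓ 01110✓ 10000✓ 10011✓ 10100✓ 10101✓ 10110✓ 10111✓ 11001✓ 11011✓ 11100✓ 11101✓
Round 1: -0000✓ -0100✓ -0101✓ -1011 -1100✓ -1101✓ 0-000✓ 0-010✓ 0-100✓ 0-101✓ 00-00✓ 000-0✓ 0010-✓ 01-00✓ 01-10✓ 010-0✓ 0101- 011-0✓ 0110-✓ 1-011 1-100✓ 1-101✓ 10-00✓ 10-11 101-0✓ 101-1✓ 1010-✓ 1011-✓ 11-01 110-1 1110-✓
Round 2: --100✓ --101✓ -0-00 -010-✓ -110-✓ 0--00 0-0-0 0-10-✓ 01--0 1-10-✓ 101--
Round 3: --10-
PIs = {--10-, -0-00, -1011, 0--00, 0-0-0, 01--0, 0101-, 1-011, 10-11, 101--, 11-01, 110-1}

NONE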